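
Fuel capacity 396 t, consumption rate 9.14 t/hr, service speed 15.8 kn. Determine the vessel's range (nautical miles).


Formula: endurance = fuel / rate; range = endurance * speed
Step 1 — endurance = 396 / 9.14 = 43.326 hours
Step 2 — range = 43.326 * 15.8 ≈ 684.55 nautical miles (5 s.f.)

684.55 NM


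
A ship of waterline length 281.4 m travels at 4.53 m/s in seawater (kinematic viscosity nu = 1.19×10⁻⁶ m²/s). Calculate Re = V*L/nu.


Formula: Re = V * L / nu
Step 1 — V * L = 4.53 * 281.4 = 1274.742 m^2/s
Step 2 — Re = 1274.742 / 1.19e-6 = 1.07e+09

1.07e+09


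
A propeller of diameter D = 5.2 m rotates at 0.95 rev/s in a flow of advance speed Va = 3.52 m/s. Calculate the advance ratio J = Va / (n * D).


Formula: J = Va / (n * D)
Step 1 — n * D = 0.95 * 5.2 = 4.94
Step 2 — J = 3.52 / 4.94 ≈ 0.71255 (5 s.f.)

0.71255


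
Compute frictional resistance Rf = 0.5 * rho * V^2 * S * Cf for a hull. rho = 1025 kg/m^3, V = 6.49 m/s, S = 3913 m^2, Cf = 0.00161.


Formula: Rf = 0.5 * rho * V^2 * S * Cf
Step 1 — V^2 = 6.49^2 = 42.1201
Step 2 — 0.5 * rho * V^2 = 0.5 * 1025 * 42.1201 = 21586.55125
Step 3 — Rf = 21586.55125 * 3913 * 0.00161 ≈ 135990 N (5 s.f.)

135990 N


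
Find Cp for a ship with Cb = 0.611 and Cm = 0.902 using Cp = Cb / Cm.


Formula: Cp = Cb / Cm
Substituting: Cp = 0.611 / 0.902
Result: Cp ≈ 0.67738 (5 s.f.)

0.67738


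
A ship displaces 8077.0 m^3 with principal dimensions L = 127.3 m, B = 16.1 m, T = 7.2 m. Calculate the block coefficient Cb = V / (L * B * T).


Formula: Cb = V / (L * B * T)
Step 1 — L * B * T = 127.3 * 16.1 * 7.2 = 14756.616 m^3
Step 2 — Cb = 8077.0 / 14756.616 ≈ 0.54735 (5 s.f.)

0.54735


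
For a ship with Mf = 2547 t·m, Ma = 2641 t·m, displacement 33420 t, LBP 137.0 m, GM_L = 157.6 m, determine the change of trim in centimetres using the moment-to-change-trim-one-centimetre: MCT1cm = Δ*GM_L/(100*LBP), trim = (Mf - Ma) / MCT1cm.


Formula: net trimming moment = Mf - Ma; MCT1cm = Δ*GM_L/(100*LBP); trim = net moment / MCT1cm
Step 1 — net trimming moment = 2547 - 2641 = -94 t·m
Step 2 — MCT1cm = 33420 * 157.6 / (100 * 137.0) = 384.452 t·m/cm
Step 3 — trim = -94 / 384.452 ≈ -0.24450 cm (5 s.f.)

-0.24450 cm


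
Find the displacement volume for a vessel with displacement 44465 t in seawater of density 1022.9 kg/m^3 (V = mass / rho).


Formula: V = mass / rho
Step 1 — convert tonnes to kg: 44465 t * 1000 = 44465000 kg
Step 2 — V = 44465000 / 1022.9 ≈ 43470 m^3 (5 s.f.)

43470 m^3


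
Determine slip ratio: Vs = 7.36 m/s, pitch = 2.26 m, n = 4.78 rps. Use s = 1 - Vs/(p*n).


Formula: s = 1 - Vs / (p * n)
Step 1 — p * n = 2.26 * 4.78 = 10.8028
Step 2 — Vs / (p*n) = 7.36 / 10.8028 = 0.681305 (6 d.p.)
Step 3 — s = 1 - 0.681305 = 0.318695

0.318695


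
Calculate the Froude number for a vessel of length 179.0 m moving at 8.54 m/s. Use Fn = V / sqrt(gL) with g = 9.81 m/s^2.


Formula: Fn = V / sqrt(g * L)
Step 1 — g * L = 9.81 * 179.0 = 1755.99
Step 2 — sqrt(g * L) = sqrt(1755.99) = 41.904534
Step 3 — Fn = 8.54 / 41.904534 ≈ 0.20380 (5 s.f.)

0.20380


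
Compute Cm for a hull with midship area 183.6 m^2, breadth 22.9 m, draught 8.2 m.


Formula: Cm = Am / (B * T)
Step 1 — B * T = 22.9 * 8.2 = 187.78 m^2
Step 2 — Cm = 183.6 / 187.78 ≈ 0.97774 (5 s.f.)

0.97774


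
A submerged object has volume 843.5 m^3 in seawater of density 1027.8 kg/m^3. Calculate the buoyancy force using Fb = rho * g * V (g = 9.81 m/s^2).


Formula: Fb = rho * g * V
Substituting: Fb = 1027.8 * 9.81 * 843.5
Intermediate: 1027.8 * 9.81 = 10082.718
Result: Fb = 10082.718 * 843.5 ≈ 8504800 N (5 s.f.)

8504800 N


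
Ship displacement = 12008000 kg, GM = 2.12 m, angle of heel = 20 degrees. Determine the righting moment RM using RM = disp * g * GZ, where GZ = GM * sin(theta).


Formula: GZ = GM * sin(theta); RM = disp * g * GZ
Step 1 — GZ = 2.12 * sin(20°) = 2.12 * 0.34202 = 0.725082 m
Step 2 — RM = 12008000 * 9.81 * 0.725082 ≈ 85414000 N·m (5 s.f.)

85414000 N·m


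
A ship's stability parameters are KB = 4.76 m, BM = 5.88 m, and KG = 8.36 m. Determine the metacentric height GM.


Formula: GM = KB + BM - KG
Step 1 — KM = KB + BM = 4.76 + 5.88 = 10.64 m
Step 2 — GM = KM - KG = 10.64 - 8.36 = 2.28 m

2.28 m


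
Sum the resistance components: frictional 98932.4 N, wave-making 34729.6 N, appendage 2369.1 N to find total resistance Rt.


Formula: Rt = Rf + Rw + Ra
Substituting: Rt = 98932.4 + 34729.6 + 2369.1
Result: Rt = 136031.1 N

136031.1 N


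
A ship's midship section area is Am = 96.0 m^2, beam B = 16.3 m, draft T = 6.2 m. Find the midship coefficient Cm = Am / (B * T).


Formula: Cm = Am / (B * T)
Step 1 — B * T = 16.3 * 6.2 = 101.06 m^2
Step 2 — Cm = 96.0 / 101.06 ≈ 0.94993 (5 s.f.)

0.94993


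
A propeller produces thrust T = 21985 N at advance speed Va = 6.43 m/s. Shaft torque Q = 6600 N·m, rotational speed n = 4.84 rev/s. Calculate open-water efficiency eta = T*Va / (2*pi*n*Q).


Formula: eta = T * Va / (2 * pi * n * Q)
Step 1 — numerator = T * Va = 21985 * 6.43 = 141363.55
Step 2 — 2 * pi * n = 2 * pi * 4.84 = 30.410617
Step 3 — denominator = 30.410617 * 6600 = 200710.07
Step 4 — eta = 141363.55 / 200710.07 ≈ 0.70432 (5 s.f.)

0.70432


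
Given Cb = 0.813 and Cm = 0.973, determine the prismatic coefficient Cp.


Formula: Cp = Cb / Cm
Substituting: Cp = 0.813 / 0.973
Result: Cp ≈ 0.83556 (5 s.f.)

0.83556


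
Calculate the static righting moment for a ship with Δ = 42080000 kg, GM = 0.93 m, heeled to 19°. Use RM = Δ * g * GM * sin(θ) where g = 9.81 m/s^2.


Formula: GZ = GM * sin(theta); RM = disp * g * GZ
Step 1 — GZ = 0.93 * sin(19°) = 0.93 * 0.325568 = 0.302778 m
Step 2 — RM = 42080000 * 9.81 * 0.302778 ≈ 124990000 N·m (5 s.f.)

124990000 N·m


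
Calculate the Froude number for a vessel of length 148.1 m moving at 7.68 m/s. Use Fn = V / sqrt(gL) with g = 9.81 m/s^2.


Formula: Fn = V / sqrt(g * L)
Step 1 — g * L = 9.81 * 148.1 = 1452.861
Step 2 — sqrt(g * L) = sqrt(1452.861) = 38.116414
Step 3 — Fn = 7.68 / 38.116414 ≈ 0.20149 (5 s.f.)

0.20149


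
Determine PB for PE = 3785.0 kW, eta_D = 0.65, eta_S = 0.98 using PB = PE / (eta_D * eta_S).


Formula: PB = PE / (eta_D * eta_S)
Step 1 — combined efficiency = eta_D * eta_S = 0.65 * 0.98 = 0.637
Step 2 — PB = 3785.0 / 0.637 ≈ 5941.9 kW (5 s.f.)

5941.9 kW


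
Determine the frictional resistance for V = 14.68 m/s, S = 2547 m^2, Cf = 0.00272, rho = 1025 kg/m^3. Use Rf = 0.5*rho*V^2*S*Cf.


Formula: Rf = 0.5 * rho * V^2 * S * Cf
Step 1 — V^2 = 14.68^2 = 215.5024
Step 2 — 0.5 * rho * V^2 = 0.5 * 1025 * 215.5024 = 110444.98
Step 3 — Rf = 110444.98 * 2547 * 0.00272 ≈ 765150 N (5 s.f.)

765150 N


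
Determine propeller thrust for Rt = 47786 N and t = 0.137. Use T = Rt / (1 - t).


Formula: T = Rt / (1 - t)
Step 1 — (1 - t) = 1 - 0.137 = 0.863
Step 2 — T = 47786 / 0.863 ≈ 55372 N (5 s.f.)

55372 N


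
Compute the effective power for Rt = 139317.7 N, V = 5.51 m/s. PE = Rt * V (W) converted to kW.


Formula: PE = Rt * V / 1000 (kW)
Step 1 — PE (W) = 139317.7 * 5.51 = 767640.527 W
Step 2 — PE (kW) = 767640.527 / 1000 ≈ 767.64 kW (5 s.f.)

767.64 kW


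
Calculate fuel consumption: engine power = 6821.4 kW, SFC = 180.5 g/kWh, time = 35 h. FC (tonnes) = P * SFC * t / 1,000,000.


Formula: FC (tonnes) = P * SFC * t / 1,000,000
Step 1 — P * SFC * t = 6821.4 * 180.5 * 35 = 43094194.5 g
Step 2 — FC (tonnes) = 43094194.5 / 1,000,000 ≈ 43.094 tonnes (5 s.f.)

43.094 tonnes


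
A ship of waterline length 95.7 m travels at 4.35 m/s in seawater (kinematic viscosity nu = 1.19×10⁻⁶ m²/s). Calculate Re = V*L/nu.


Formula: Re = V * L / nu
Step 1 — V * L = 4.35 * 95.7 = 416.295 m^2/s
Step 2 — Re = 416.295 / 1.19e-6 = 3.50e+08

3.50e+08


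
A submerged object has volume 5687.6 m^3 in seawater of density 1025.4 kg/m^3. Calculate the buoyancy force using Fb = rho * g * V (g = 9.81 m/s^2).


Formula: Fb = rho * g * V
Substituting: Fb = 1025.4 * 9.81 * 5687.6
Intermediate: 1025.4 * 9.81 = 10059.174
Result: Fb = 10059.174 * 5687.6 ≈ 57213000 N (5 s.f.)

57213000 N


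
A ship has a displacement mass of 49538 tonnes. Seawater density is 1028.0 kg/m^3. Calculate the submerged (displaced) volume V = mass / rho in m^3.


Formula: V = mass / rho
Step 1 — convert tonnes to kg: 49538 t * 1000 = 49538000 kg
Step 2 — V = 49538000 / 1028.0 ≈ 48189 m^3 (5 s.f.)

48189 m^3


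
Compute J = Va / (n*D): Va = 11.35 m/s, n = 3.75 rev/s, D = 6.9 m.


Formula: J = Va / (n * D)
Step 1 — n * D = 3.75 * 6.9 = 25.875
Step 2 — J = 11.35 / 25.875 ≈ 0.43865 (5 s.f.)

0.43865


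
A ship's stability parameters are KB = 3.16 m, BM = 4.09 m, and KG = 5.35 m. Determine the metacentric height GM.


Formula: GM = KB + BM - KG
Step 1 — KM = KB + BM = 3.16 + 4.09 = 7.25 m
Step 2 — GM = KM - KG = 7.25 - 5.35 = 1.9 m

1.9 m


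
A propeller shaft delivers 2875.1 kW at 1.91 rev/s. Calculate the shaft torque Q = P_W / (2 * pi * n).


Formula: Q = P_W / (2 * pi * n)
Step 1 — P_W = 2875.1 kW * 1000 = 2875100.0 W
Step 2 — 2 * pi * n = 2 * pi * 1.91 = 12.000884
Step 3 — Q = 2875100.0 / 12.000884 ≈ 239570 N·m (5 s.f.)

239570 N·m


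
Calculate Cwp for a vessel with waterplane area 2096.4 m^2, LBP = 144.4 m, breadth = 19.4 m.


Formula: Cwp = Aw / (L * B)
Step 1 — L * B = 144.4 * 19.4 = 2801.36 m^2
Step 2 — Cwp = 2096.4 / 2801.36 ≈ 0.74835 (5 s.f.)

0.74835


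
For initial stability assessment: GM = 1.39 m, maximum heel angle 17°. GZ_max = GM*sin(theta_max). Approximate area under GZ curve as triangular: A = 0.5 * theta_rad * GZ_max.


Formula: GZ_max = GM * sin(theta); Area = 0.5 * theta_rad * GZ_max
Step 1 — GZ_max = 1.39 * sin(17°) = 1.39 * 0.292372 = 0.406397 m
Step 2 — theta_rad = 17 * pi/180 = 0.296706 rad
Step 3 — Area = 0.5 * 0.296706 * 0.406397 ≈ 0.060290 m·rad (5 s.f.)

0.060290 m·rad


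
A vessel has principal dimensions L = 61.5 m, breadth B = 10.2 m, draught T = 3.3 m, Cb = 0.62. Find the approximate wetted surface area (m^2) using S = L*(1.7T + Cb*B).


Formula: S = 1.7*L*T + V/T with V = Cb*L*B*T, i.e. S = L * (1.7*T + Cb*B)
Step 1 — 1.7*T = 1.7 * 3.3 = 5.61 m
Step 2 — Cb*B = 0.62 * 10.2 = 6.324 m
Step 3 — 1.7*T + Cb*B = 5.61 + 6.324 = 11.934 m
Step 4 — S = 61.5 * 11.934 ≈ 733.94 m^2 (5 s.f.)

733.94 m^2


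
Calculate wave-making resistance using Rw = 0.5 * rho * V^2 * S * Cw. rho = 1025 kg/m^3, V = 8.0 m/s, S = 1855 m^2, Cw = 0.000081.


Formula: Rw = 0.5 * rho * V^2 * S * Cw
Step 1 — V^2 = 8.0^2 = 64.0
Step 2 — 0.5 * rho * V^2 = 0.5 * 1025 * 64.0 = 32800.0
Step 3 — Rw = 32800.0 * 1855 * 0.000081 ≈ 4928.4 N (5 s.f.)

4928.4 N


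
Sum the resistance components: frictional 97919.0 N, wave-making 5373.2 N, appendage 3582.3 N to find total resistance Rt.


Formula: Rt = Rf + Rw + Ra
Substituting: Rt = 97919.0 + 5373.2 + 3582.3
Result: Rt = 106874.5 N

106874.5 N


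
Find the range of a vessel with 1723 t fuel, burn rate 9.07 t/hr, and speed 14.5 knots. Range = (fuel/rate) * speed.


Formula: endurance = fuel / rate; range = endurance * speed
Step 1 — endurance = 1723 / 9.07 = 189.9669 hours
Step 2 — range = 189.9669 * 14.5 ≈ 2754.5 nautical miles (5 s.f.)

2754.5 NM


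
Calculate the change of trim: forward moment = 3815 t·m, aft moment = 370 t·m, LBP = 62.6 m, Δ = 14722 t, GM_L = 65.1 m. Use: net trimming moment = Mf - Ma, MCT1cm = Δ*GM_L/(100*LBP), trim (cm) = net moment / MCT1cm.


Formula: net trimming moment = Mf - Ma; MCT1cm = Δ*GM_L/(100*LBP); trim = net moment / MCT1cm
Step 1 — net trimming moment = 3815 - 370 = 3445 t·m
Step 2 — MCT1cm = 14722 * 65.1 / (100 * 62.6) = 153.0994 t·m/cm
Step 3 — trim = 3445 / 153.0994 ≈ 22.502 cm (5 s.f.)

22.502 cm


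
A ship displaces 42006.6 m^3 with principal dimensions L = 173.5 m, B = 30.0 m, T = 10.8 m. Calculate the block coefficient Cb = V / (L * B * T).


Formula: Cb = V / (L * B * T)
Step 1 — L * B * T = 173.5 * 30.0 * 10.8 = 56214.0 m^3
Step 2 — Cb = 42006.6 / 56214.0 ≈ 0.74726 (5 s.f.)

0.74726


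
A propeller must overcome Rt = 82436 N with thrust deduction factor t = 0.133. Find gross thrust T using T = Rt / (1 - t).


Formula: T = Rt / (1 - t)
Step 1 — (1 - t) = 1 - 0.133 = 0.867
Step 2 — T = 82436 / 0.867 ≈ 95082 N (5 s.f.)

95082 N


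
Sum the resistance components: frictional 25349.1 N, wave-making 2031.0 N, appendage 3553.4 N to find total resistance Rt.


Formula: Rt = Rf + Rw + Ra
Substituting: Rt = 25349.1 + 2031.0 + 3553.4
Result: Rt = 30933.5 N

30933.5 N


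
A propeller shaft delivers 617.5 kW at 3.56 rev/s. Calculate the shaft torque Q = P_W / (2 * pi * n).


Formula: Q = P_W / (2 * pi * n)
Step 1 — P_W = 617.5 kW * 1000 = 617500.0 W
Step 2 — 2 * pi * n = 2 * pi * 3.56 = 22.36814
Step 3 — Q = 617500.0 / 22.36814 ≈ 27606 N·m (5 s.f.)

27606 N·m


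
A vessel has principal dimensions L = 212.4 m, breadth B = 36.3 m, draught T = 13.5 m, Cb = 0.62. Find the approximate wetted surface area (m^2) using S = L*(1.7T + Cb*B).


Formula: S = 1.7*L*T + V/T with V = Cb*L*B*T, i.e. S = L * (1.7*T + Cb*B)
Step 1 — 1.7*T = 1.7 * 13.5 = 22.95 m
Step 2 — Cb*B = 0.62 * 36.3 = 22.506 m
Step 3 — 1.7*T + Cb*B = 22.95 + 22.506 = 45.456 m
Step 4 — S = 212.4 * 45.456 ≈ 9654.9 m^2 (5 s.f.)

9654.9 m^2


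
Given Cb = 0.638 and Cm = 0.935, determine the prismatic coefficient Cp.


Formula: Cp = Cb / Cm
Substituting: Cp = 0.638 / 0.935
Result: Cp ≈ 0.68235 (5 s.f.)

0.68235


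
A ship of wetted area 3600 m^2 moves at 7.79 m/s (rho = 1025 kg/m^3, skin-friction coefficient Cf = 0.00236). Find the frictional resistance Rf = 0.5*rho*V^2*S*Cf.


Formula: Rf = 0.5 * rho * V^2 * S * Cf
Step 1 — V^2 = 7.79^2 = 60.6841
Step 2 — 0.5 * rho * V^2 = 0.5 * 1025 * 60.6841 = 31100.60125
Step 3 — Rf = 31100.60125 * 3600 * 0.00236 ≈ 264230 N (5 s.f.)

264230 N


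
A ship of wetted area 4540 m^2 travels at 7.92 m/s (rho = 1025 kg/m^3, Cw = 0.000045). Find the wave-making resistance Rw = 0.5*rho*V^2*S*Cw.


Formula: Rw = 0.5 * rho * V^2 * S * Cw
Step 1 — V^2 = 7.92^2 = 62.7264
Step 2 — 0.5 * rho * V^2 = 0.5 * 1025 * 62.7264 = 32147.28
Step 3 — Rw = 32147.28 * 4540 * 0.000045 ≈ 6567.7 N (5 s.f.)

6567.7 N


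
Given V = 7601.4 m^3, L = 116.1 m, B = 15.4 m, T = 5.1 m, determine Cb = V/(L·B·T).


Formula: Cb = V / (L * B * T)
Step 1 — L * B * T = 116.1 * 15.4 * 5.1 = 9118.494 m^3
Step 2 — Cb = 7601.4 / 9118.494 ≈ 0.83362 (5 s.f.)

0.83362


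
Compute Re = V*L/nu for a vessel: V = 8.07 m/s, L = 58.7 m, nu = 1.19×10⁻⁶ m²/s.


Formula: Re = V * L / nu
Step 1 — V * L = 8.07 * 58.7 = 473.709 m^2/s
Step 2 — Re = 473.709 / 1.19e-6 = 3.98e+08

3.98e+08


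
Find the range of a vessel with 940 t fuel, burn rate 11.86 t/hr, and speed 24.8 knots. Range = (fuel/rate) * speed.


Formula: endurance = fuel / rate; range = endurance * speed
Step 1 — endurance = 940 / 11.86 = 79.258 hours
Step 2 — range = 79.258 * 24.8 ≈ 1965.6 nautical miles (5 s.f.)

1965.6 NM


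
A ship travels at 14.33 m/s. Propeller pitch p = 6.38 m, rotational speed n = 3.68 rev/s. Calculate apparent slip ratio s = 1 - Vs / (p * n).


Formula: s = 1 - Vs / (p * n)
Step 1 — p * n = 6.38 * 3.68 = 23.4784
Step 2 — Vs / (p*n) = 14.33 / 23.4784 = 0.610348 (6 d.p.)
Step 3 — s = 1 - 0.610348 = 0.389652

0.389652


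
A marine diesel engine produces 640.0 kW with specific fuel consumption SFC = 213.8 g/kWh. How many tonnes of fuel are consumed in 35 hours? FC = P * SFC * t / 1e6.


Formula: FC (tonnes) = P * SFC * t / 1,000,000
Step 1 — P * SFC * t = 640.0 * 213.8 * 35 = 4789120.0 g
Step 2 — FC (tonnes) = 4789120.0 / 1,000,000 ≈ 4.7891 tonnes (5 s.f.)

4.7891 tonnes


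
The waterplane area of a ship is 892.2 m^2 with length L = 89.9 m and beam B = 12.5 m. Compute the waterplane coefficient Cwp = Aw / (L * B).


Formula: Cwp = Aw / (L * B)
Step 1 — L * B = 89.9 * 12.5 = 1123.75 m^2
Step 2 — Cwp = 892.2 / 1123.75 ≈ 0.79395 (5 s.f.)

0.79395


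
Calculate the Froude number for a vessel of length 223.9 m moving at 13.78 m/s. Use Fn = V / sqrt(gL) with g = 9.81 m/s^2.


Formula: Fn = V / sqrt(g * L)
Step 1 — g * L = 9.81 * 223.9 = 2196.459
Step 2 — sqrt(g * L) = sqrt(2196.459) = 46.866395
Step 3 — Fn = 13.78 / 46.866395 ≈ 0.29403 (5 s.f.)

0.29403


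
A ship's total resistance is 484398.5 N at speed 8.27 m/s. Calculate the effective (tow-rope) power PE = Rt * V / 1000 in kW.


Formula: PE = Rt * V / 1000 (kW)
Step 1 — PE (W) = 484398.5 * 8.27 = 4005975.595 W
Step 2 — PE (kW) = 4005975.595 / 1000 ≈ 4006.0 kW (5 s.f.)

4006.0 kW


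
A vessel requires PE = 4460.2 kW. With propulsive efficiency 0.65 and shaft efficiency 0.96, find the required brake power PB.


Formula: PB = PE / (eta_D * eta_S)
Step 1 — combined efficiency = eta_D * eta_S = 0.65 * 0.96 = 0.624
Step 2 — PB = 4460.2 / 0.624 ≈ 7147.8 kW (5 s.f.)

7147.8 kW


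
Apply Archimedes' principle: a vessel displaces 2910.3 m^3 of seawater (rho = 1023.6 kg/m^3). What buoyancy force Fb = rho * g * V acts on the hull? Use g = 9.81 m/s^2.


Formula: Fb = rho * g * V
Substituting: Fb = 1023.6 * 9.81 * 2910.3
Intermediate: 1023.6 * 9.81 = 10041.516
Result: Fb = 10041.516 * 2910.3 ≈ 29224000 N (5 s.f.)

29224000 N


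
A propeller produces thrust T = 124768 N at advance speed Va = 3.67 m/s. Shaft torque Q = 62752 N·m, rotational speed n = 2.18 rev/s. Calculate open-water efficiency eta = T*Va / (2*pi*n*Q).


Formula: eta = T * Va / (2 * pi * n * Q)
Step 1 — numerator = T * Va = 124768 * 3.67 = 457898.56
Step 2 — 2 * pi * n = 2 * pi * 2.18 = 13.697344
Step 3 — denominator = 13.697344 * 62752 = 859535.73
Step 4 — eta = 457898.56 / 859535.73 ≈ 0.53273 (5 s.f.)

0.53273


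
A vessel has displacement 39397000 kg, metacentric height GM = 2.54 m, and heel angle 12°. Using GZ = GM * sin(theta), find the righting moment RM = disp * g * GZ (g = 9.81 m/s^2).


Formula: GZ = GM * sin(theta); RM = disp * g * GZ
Step 1 — GZ = 2.54 * sin(12°) = 2.54 * 0.207912 = 0.528096 m
Step 2 — RM = 39397000 * 9.81 * 0.528096 ≈ 204100000 N·m (5 s.f.)

204100000 N·m


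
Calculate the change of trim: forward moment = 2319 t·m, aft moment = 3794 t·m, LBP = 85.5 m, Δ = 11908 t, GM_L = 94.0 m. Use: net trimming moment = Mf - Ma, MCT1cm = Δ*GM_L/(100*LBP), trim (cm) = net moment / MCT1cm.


Formula: net trimming moment = Mf - Ma; MCT1cm = Δ*GM_L/(100*LBP); trim = net moment / MCT1cm
Step 1 — net trimming moment = 2319 - 3794 = -1475 t·m
Step 2 — MCT1cm = 11908 * 94.0 / (100 * 85.5) = 130.9184 t·m/cm
Step 3 — trim = -1475 / 130.9184 ≈ -11.267 cm (5 s.f.)

-11.267 cm


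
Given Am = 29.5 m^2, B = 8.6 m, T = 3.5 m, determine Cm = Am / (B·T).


Formula: Cm = Am / (B * T)
Step 1 — B * T = 8.6 * 3.5 = 30.1 m^2
Step 2 — Cm = 29.5 / 30.1 ≈ 0.98007 (5 s.f.)

0.98007


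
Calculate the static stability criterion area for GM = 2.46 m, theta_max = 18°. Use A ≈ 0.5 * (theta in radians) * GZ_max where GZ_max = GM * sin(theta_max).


Formula: GZ_max = GM * sin(theta); Area = 0.5 * theta_rad * GZ_max
Step 1 — GZ_max = 2.46 * sin(18°) = 2.46 * 0.309017 = 0.760182 m
Step 2 — theta_rad = 18 * pi/180 = 0.314159 rad
Step 3 — Area = 0.5 * 0.314159 * 0.760182 ≈ 0.11941 m·rad (5 s.f.)

0.11941 m·rad


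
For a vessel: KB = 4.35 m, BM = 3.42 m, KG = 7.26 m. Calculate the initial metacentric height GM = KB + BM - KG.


Formula: GM = KB + BM - KG
Step 1 — KM = KB + BM = 4.35 + 3.42 = 7.77 m
Step 2 — GM = KM - KG = 7.77 - 7.26 = 0.51 m

0.51 m


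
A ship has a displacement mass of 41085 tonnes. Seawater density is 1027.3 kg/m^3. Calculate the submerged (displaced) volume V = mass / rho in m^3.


Formula: V = mass / rho
Step 1 — convert tonnes to kg: 41085 t * 1000 = 41085000 kg
Step 2 — V = 41085000 / 1027.3 ≈ 39993 m^3 (5 s.f.)

39993 m^3


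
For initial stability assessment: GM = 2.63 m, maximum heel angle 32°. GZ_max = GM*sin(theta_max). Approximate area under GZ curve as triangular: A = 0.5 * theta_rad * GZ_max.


Formula: GZ_max = GM * sin(theta); Area = 0.5 * theta_rad * GZ_max
Step 1 — GZ_max = 2.63 * sin(32°) = 2.63 * 0.529919 = 1.393687 m
Step 2 — theta_rad = 32 * pi/180 = 0.558505 rad
Step 3 — Area = 0.5 * 0.558505 * 1.393687 ≈ 0.38919 m·rad (5 s.f.)

0.38919 m·rad


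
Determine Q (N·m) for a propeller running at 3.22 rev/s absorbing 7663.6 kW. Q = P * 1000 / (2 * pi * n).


Formula: Q = P_W / (2 * pi * n)
Step 1 — P_W = 7663.6 kW * 1000 = 7663600.0 W
Step 2 — 2 * pi * n = 2 * pi * 3.22 = 20.231857
Step 3 — Q = 7663600.0 / 20.231857 ≈ 378790 N·m (5 s.f.)

378790 N·m


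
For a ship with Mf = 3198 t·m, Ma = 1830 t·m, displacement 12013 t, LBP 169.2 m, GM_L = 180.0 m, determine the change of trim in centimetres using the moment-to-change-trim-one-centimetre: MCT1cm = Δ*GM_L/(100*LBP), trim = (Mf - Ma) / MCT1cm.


Formula: net trimming moment = Mf - Ma; MCT1cm = Δ*GM_L/(100*LBP); trim = net moment / MCT1cm
Step 1 — net trimming moment = 3198 - 1830 = 1368 t·m
Step 2 — MCT1cm = 12013 * 180.0 / (100 * 169.2) = 127.7979 t·m/cm
Step 3 — trim = 1368 / 127.7979 ≈ 10.704 cm (5 s.f.)

10.704 cm


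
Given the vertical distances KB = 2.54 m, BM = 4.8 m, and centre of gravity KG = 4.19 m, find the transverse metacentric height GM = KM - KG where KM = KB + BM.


Formula: GM = KB + BM - KG
Step 1 — KM = KB + BM = 2.54 + 4.8 = 7.34 m
Step 2 — GM = KM - KG = 7.34 - 4.19 = 3.15 m

3.15 m


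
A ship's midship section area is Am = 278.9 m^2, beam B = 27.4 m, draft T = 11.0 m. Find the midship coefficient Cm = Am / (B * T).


Formula: Cm = Am / (B * T)
Step 1 — B * T = 27.4 * 11.0 = 301.4 m^2
Step 2 — Cm = 278.9 / 301.4 ≈ 0.92535 (5 s.f.)

0.92535


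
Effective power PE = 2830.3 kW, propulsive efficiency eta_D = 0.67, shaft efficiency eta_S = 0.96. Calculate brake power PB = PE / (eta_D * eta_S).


Formula: PB = PE / (eta_D * eta_S)
Step 1 — combined efficiency = eta_D * eta_S = 0.67 * 0.96 = 0.6432
Step 2 — PB = 2830.3 / 0.6432 ≈ 4400.3 kW (5 s.f.)

4400.3 kW


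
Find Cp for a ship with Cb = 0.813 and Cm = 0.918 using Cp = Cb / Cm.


Formula: Cp = Cb / Cm
Substituting: Cp = 0.813 / 0.918
Result: Cp ≈ 0.88562 (5 s.f.)

0.88562


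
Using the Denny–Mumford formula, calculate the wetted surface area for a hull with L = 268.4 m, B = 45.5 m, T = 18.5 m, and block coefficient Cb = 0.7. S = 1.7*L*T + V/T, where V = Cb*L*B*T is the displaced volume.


Formula: S = 1.7*L*T + V/T with V = Cb*L*B*T, i.e. S = L * (1.7*T + Cb*B)
Step 1 — 1.7*T = 1.7 * 18.5 = 31.45 m
Step 2 — Cb*B = 0.7 * 45.5 = 31.85 m
Step 3 — 1.7*T + Cb*B = 31.45 + 31.85 = 63.3 m
Step 4 — S = 268.4 * 63.3 ≈ 16990 m^2 (5 s.f.)

16990 m^2


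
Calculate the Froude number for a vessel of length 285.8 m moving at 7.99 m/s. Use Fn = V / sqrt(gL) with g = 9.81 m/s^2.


Formula: Fn = V / sqrt(g * L)
Step 1 — g * L = 9.81 * 285.8 = 2803.698
Step 2 — sqrt(g * L) = sqrt(2803.698) = 52.949958
Step 3 — Fn = 7.99 / 52.949958 ≈ 0.15090 (5 s.f.)

0.15090


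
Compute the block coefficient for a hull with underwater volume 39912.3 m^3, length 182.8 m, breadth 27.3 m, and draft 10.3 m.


Formula: Cb = V / (L * B * T)
Step 1 — L * B * T = 182.8 * 27.3 * 10.3 = 51401.532 m^3
Step 2 — Cb = 39912.3 / 51401.532 ≈ 0.77648 (5 s.f.)

0.77648


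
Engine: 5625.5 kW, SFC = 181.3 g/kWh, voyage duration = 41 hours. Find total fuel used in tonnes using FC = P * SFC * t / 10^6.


Formula: FC (tonnes) = P * SFC * t / 1,000,000
Step 1 — P * SFC * t = 5625.5 * 181.3 * 41 = 41816029.15 g
Step 2 — FC (tonnes) = 41816029.15 / 1,000,000 ≈ 41.816 tonnes (5 s.f.)

41.816 tonnes


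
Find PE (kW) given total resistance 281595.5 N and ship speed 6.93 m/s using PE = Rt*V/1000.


Formula: PE = Rt * V / 1000 (kW)
Step 1 — PE (W) = 281595.5 * 6.93 = 1951456.815 W
Step 2 — PE (kW) = 1951456.815 / 1000 ≈ 1951.5 kW (5 s.f.)

1951.5 kW


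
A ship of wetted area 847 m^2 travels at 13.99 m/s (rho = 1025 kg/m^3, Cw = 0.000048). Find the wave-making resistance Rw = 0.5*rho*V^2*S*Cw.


Formula: Rw = 0.5 * rho * V^2 * S * Cw
Step 1 — V^2 = 13.99^2 = 195.7201
Step 2 — 0.5 * rho * V^2 = 0.5 * 1025 * 195.7201 = 100306.55125
Step 3 — Rw = 100306.55125 * 847 * 0.000048 ≈ 4078.1 N (5 s.f.)

4078.1 N


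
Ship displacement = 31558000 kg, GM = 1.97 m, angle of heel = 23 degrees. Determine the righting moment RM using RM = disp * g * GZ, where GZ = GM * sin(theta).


Formula: GZ = GM * sin(theta); RM = disp * g * GZ
Step 1 — GZ = 1.97 * sin(23°) = 1.97 * 0.390731 = 0.76974 m
Step 2 — RM = 31558000 * 9.81 * 0.76974 ≈ 238300000 N·m (5 s.f.)

238300000 N·m


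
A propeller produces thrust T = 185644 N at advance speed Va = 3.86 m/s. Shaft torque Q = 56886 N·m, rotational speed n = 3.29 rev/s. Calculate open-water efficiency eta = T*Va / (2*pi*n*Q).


Formula: eta = T * Va / (2 * pi * n * Q)
Step 1 — numerator = T * Va = 185644 * 3.86 = 716585.84
Step 2 — 2 * pi * n = 2 * pi * 3.29 = 20.67168
Step 3 — denominator = 20.67168 * 56886 = 1175929.19
Step 4 — eta = 716585.84 / 1175929.19 ≈ 0.60938 (5 s.f.)

0.60938


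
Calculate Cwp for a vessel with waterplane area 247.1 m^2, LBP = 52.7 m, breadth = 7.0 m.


Formula: Cwp = Aw / (L * B)
Step 1 — L * B = 52.7 * 7.0 = 368.9 m^2
Step 2 — Cwp = 247.1 / 368.9 ≈ 0.66983 (5 s.f.)

0.66983


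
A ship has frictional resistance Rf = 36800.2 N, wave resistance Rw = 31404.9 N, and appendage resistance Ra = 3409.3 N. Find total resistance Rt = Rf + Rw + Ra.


Formula: Rt = Rf + Rw + Ra
Substituting: Rt = 36800.2 + 31404.9 + 3409.3
Result: Rt = 71614.4 N

71614.4 N


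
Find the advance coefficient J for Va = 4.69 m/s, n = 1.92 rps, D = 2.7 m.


Formula: J = Va / (n * D)
Step 1 — n * D = 1.92 * 2.7 = 5.184
Step 2 — J = 4.69 / 5.184 ≈ 0.90471 (5 s.f.)

0.90471


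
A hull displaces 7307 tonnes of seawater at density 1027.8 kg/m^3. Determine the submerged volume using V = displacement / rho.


Formula: V = mass / rho
Step 1 — convert tonnes to kg: 7307 t * 1000 = 7307000 kg
Step 2 — V = 7307000 / 1027.8 ≈ 7109.4 m^3 (5 s.f.)

7109.4 m^3


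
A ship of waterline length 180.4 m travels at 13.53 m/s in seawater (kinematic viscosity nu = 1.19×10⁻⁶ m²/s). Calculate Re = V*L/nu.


Formula: Re = V * L / nu
Step 1 — V * L = 13.53 * 180.4 = 2440.812 m^2/s
Step 2 — Re = 2440.812 / 1.19e-6 = 2.05e+09

2.05e+09


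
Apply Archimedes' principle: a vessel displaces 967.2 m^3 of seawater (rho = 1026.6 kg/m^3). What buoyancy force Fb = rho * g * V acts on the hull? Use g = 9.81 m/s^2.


Formula: Fb = rho * g * V
Substituting: Fb = 1026.6 * 9.81 * 967.2
Intermediate: 1026.6 * 9.81 = 10070.946
Result: Fb = 10070.946 * 967.2 ≈ 9740600 N (5 s.f.)

9740600 N


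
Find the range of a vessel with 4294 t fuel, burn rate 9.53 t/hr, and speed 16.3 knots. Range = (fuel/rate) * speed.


Formula: endurance = fuel / rate; range = endurance * speed
Step 1 — endurance = 4294 / 9.53 = 450.5771 hours
Step 2 — range = 450.5771 * 16.3 ≈ 7344.4 nautical miles (5 s.f.)

7344.4 NM


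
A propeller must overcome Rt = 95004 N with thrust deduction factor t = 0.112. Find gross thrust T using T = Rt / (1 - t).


Formula: T = Rt / (1 - t)
Step 1 — (1 - t) = 1 - 0.112 = 0.888
Step 2 — T = 95004 / 0.888 ≈ 106990 N (5 s.f.)

106990 N


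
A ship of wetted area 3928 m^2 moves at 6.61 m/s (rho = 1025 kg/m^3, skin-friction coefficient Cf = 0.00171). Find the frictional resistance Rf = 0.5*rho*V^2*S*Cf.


Formula: Rf = 0.5 * rho * V^2 * S * Cf
Step 1 — V^2 = 6.61^2 = 43.6921
Step 2 — 0.5 * rho * V^2 = 0.5 * 1025 * 43.6921 = 22392.20125
Step 3 — Rf = 22392.20125 * 3928 * 0.00171 ≈ 150410 N (5 s.f.)

150410 N


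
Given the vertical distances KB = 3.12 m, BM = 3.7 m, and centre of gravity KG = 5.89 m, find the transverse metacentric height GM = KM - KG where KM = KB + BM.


Formula: GM = KB + BM - KG
Step 1 — KM = KB + BM = 3.12 + 3.7 = 6.82 m
Step 2 — GM = KM - KG = 6.82 - 5.89 = 0.93 m

0.93 m


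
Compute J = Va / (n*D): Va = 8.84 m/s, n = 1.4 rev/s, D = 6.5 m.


Formula: J = Va / (n * D)
Step 1 — n * D = 1.4 * 6.5 = 9.1
Step 2 — J = 8.84 / 9.1 ≈ 0.97143 (5 s.f.)

0.97143


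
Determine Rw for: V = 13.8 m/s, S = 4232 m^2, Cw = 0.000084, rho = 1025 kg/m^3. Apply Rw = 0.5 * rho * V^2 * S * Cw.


Formula: Rw = 0.5 * rho * V^2 * S * Cw
Step 1 — V^2 = 13.8^2 = 190.44
Step 2 — 0.5 * rho * V^2 = 0.5 * 1025 * 190.44 = 97600.5
Step 3 — Rw = 97600.5 * 4232 * 0.000084 ≈ 34696 N (5 s.f.)

34696 N


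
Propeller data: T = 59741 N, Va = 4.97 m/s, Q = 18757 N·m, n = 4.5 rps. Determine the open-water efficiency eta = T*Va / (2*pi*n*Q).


Formula: eta = T * Va / (2 * pi * n * Q)
Step 1 — numerator = T * Va = 59741 * 4.97 = 296912.77
Step 2 — 2 * pi * n = 2 * pi * 4.5 = 28.274334
Step 3 — denominator = 28.274334 * 18757 = 530341.68
Step 4 — eta = 296912.77 / 530341.68 ≈ 0.55985 (5 s.f.)

0.55985


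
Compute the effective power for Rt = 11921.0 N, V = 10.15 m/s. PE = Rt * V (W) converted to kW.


Formula: PE = Rt * V / 1000 (kW)
Step 1 — PE (W) = 11921.0 * 10.15 = 120998.15 W
Step 2 — PE (kW) = 120998.15 / 1000 ≈ 121.00 kW (5 s.f.)

121.00 kW


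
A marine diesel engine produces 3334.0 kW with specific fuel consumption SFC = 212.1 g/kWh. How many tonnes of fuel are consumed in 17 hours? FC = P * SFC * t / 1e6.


Formula: FC (tonnes) = P * SFC * t / 1,000,000
Step 1 — P * SFC * t = 3334.0 * 212.1 * 17 = 12021403.8 g
Step 2 — FC (tonnes) = 12021403.8 / 1,000,000 ≈ 12.021 tonnes (5 s.f.)

12.021 tonnes


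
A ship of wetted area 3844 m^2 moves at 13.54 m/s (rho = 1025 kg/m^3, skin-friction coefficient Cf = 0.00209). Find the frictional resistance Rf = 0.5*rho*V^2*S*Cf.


Formula: Rf = 0.5 * rho * V^2 * S * Cf
Step 1 — V^2 = 13.54^2 = 183.3316
Step 2 — 0.5 * rho * V^2 = 0.5 * 1025 * 183.3316 = 93957.445
Step 3 — Rf = 93957.445 * 3844 * 0.00209 ≈ 754850 N (5 s.f.)

754850 N


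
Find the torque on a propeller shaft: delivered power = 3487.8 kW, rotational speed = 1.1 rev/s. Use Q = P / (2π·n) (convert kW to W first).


Formula: Q = P_W / (2 * pi * n)
Step 1 — P_W = 3487.8 kW * 1000 = 3487800.0 W
Step 2 — 2 * pi * n = 2 * pi * 1.1 = 6.911504
Step 3 — Q = 3487800.0 / 6.911504 ≈ 504640 N·m (5 s.f.)

504640 N·m


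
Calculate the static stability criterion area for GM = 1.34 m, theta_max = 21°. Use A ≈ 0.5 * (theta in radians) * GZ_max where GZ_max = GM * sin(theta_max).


Formula: GZ_max = GM * sin(theta); Area = 0.5 * theta_rad * GZ_max
Step 1 — GZ_max = 1.34 * sin(21°) = 1.34 * 0.358368 = 0.480213 m
Step 2 — theta_rad = 21 * pi/180 = 0.366519 rad
Step 3 — Area = 0.5 * 0.366519 * 0.480213 ≈ 0.088004 m·rad (5 s.f.)

0.088004 m·rad


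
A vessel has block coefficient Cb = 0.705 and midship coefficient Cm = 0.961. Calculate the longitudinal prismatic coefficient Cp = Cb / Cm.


Formula: Cp = Cb / Cm
Substituting: Cp = 0.705 / 0.961
Result: Cp ≈ 0.73361 (5 s.f.)

0.73361


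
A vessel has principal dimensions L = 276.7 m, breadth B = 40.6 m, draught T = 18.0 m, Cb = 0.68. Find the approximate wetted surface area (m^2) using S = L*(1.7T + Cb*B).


Formula: S = 1.7*L*T + V/T with V = Cb*L*B*T, i.e. S = L * (1.7*T + Cb*B)
Step 1 — 1.7*T = 1.7 * 18.0 = 30.6 m
Step 2 — Cb*B = 0.68 * 40.6 = 27.608 m
Step 3 — 1.7*T + Cb*B = 30.6 + 27.608 = 58.208 m
Step 4 — S = 276.7 * 58.208 ≈ 16106 m^2 (5 s.f.)

16106 m^2


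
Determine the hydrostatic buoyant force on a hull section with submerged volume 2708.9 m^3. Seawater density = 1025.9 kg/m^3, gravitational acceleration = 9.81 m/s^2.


Formula: Fb = rho * g * V
Substituting: Fb = 1025.9 * 9.81 * 2708.9
Intermediate: 1025.9 * 9.81 = 10064.079
Result: Fb = 10064.079 * 2708.9 ≈ 27263000 N (5 s.f.)

27263000 N


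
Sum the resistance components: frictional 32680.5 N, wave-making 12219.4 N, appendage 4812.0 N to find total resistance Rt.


Formula: Rt = Rf + Rw + Ra
Substituting: Rt = 32680.5 + 12219.4 + 4812.0
Result: Rt = 49711.9 N

49711.9 N


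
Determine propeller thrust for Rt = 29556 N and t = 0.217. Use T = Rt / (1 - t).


Formula: T = Rt / (1 - t)
Step 1 — (1 - t) = 1 - 0.217 = 0.783
Step 2 — T = 29556 / 0.783 ≈ 37747 N (5 s.f.)

37747 N


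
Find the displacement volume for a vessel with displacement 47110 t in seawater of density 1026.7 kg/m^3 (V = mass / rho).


Formula: V = mass / rho
Step 1 — convert tonnes to kg: 47110 t * 1000 = 47110000 kg
Step 2 — V = 47110000 / 1026.7 ≈ 45885 m^3 (5 s.f.)

45885 m^3


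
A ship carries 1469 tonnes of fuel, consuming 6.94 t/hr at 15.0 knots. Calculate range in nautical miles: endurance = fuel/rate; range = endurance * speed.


Formula: endurance = fuel / rate; range = endurance * speed
Step 1 — endurance = 1469 / 6.94 = 211.6715 hours
Step 2 — range = 211.6715 * 15.0 ≈ 3175.1 nautical miles (5 s.f.)

3175.1 NM


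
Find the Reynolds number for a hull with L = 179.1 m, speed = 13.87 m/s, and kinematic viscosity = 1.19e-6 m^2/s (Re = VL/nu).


Formula: Re = V * L / nu
Step 1 — V * L = 13.87 * 179.1 = 2484.117 m^2/s
Step 2 — Re = 2484.117 / 1.19e-6 = 2.09e+09

2.09e+09


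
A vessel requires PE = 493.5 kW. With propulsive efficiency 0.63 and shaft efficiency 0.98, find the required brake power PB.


Formula: PB = PE / (eta_D * eta_S)
Step 1 — combined efficiency = eta_D * eta_S = 0.63 * 0.98 = 0.6174
Step 2 — PB = 493.5 / 0.6174 ≈ 799.32 kW (5 s.f.)

799.32 kW


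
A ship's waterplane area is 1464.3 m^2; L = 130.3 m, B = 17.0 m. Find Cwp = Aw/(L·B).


Formula: Cwp = Aw / (L * B)
Step 1 — L * B = 130.3 * 17.0 = 2215.1 m^2
Step 2 — Cwp = 1464.3 / 2215.1 ≈ 0.66105 (5 s.f.)

0.66105


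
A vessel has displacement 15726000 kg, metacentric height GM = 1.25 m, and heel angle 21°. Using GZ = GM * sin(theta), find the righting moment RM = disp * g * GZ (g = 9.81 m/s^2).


Formula: GZ = GM * sin(theta); RM = disp * g * GZ
Step 1 — GZ = 1.25 * sin(21°) = 1.25 * 0.358368 = 0.44796 m
Step 2 — RM = 15726000 * 9.81 * 0.44796 ≈ 69108000 N·m (5 s.f.)

69108000 N·m


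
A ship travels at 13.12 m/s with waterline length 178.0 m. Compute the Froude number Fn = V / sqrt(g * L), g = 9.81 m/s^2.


Formula: Fn = V / sqrt(g * L)
Step 1 — g * L = 9.81 * 178.0 = 1746.18
Step 2 — sqrt(g * L) = sqrt(1746.18) = 41.787319
Step 3 — Fn = 13.12 / 41.787319 ≈ 0.31397 (5 s.f.)

0.31397


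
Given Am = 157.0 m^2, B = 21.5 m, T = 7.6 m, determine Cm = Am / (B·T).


Formula: Cm = Am / (B * T)
Step 1 — B * T = 21.5 * 7.6 = 163.4 m^2
Step 2 — Cm = 157.0 / 163.4 ≈ 0.96083 (5 s.f.)

0.96083


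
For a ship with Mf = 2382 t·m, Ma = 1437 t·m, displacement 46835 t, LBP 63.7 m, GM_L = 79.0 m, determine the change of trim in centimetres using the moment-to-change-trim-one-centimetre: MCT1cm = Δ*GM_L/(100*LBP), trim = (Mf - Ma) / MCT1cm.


Formula: net trimming moment = Mf - Ma; MCT1cm = Δ*GM_L/(100*LBP); trim = net moment / MCT1cm
Step 1 — net trimming moment = 2382 - 1437 = 945 t·m
Step 2 — MCT1cm = 46835 * 79.0 / (100 * 63.7) = 580.8422 t·m/cm
Step 3 — trim = 945 / 580.8422 ≈ 1.6269 cm (5 s.f.)

1.6269 cm


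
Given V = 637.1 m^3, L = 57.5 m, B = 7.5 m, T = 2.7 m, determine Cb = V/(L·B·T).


Formula: Cb = V / (L * B * T)
Step 1 — L * B * T = 57.5 * 7.5 * 2.7 = 1164.375 m^3
Step 2 — Cb = 637.1 / 1164.375 ≈ 0.54716 (5 s.f.)

0.54716


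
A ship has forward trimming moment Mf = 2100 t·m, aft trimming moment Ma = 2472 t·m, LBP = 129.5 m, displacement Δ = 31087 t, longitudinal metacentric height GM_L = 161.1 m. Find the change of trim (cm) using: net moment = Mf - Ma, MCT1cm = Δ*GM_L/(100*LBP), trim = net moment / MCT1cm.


Formula: net trimming moment = Mf - Ma; MCT1cm = Δ*GM_L/(100*LBP); trim = net moment / MCT1cm
Step 1 — net trimming moment = 2100 - 2472 = -372 t·m
Step 2 — MCT1cm = 31087 * 161.1 / (100 * 129.5) = 386.7271 t·m/cm
Step 3 — trim = -372 / 386.7271 ≈ -0.96192 cm (5 s.f.)

-0.96192 cm


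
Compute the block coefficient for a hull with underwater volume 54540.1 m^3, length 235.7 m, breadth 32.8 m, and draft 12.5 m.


Formula: Cb = V / (L * B * T)
Step 1 — L * B * T = 235.7 * 32.8 * 12.5 = 96637.0 m^3
Step 2 — Cb = 54540.1 / 96637.0 ≈ 0.56438 (5 s.f.)

0.56438


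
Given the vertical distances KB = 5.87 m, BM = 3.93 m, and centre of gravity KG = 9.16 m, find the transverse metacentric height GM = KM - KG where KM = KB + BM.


Formula: GM = KB + BM - KG
Step 1 — KM = KB + BM = 5.87 + 3.93 = 9.8 m
Step 2 — GM = KM - KG = 9.8 - 9.16 = 0.64 m

0.64 m


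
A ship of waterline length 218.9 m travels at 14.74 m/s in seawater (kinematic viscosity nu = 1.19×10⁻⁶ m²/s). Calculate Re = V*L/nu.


Formula: Re = V * L / nu
Step 1 — V * L = 14.74 * 218.9 = 3226.586 m^2/s
Step 2 — Re = 3226.586 / 1.19e-6 = 2.71e+09

2.71e+09


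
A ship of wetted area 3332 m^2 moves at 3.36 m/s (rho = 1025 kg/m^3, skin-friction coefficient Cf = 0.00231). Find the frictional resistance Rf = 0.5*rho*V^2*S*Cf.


Formula: Rf = 0.5 * rho * V^2 * S * Cf
Step 1 — V^2 = 3.36^2 = 11.2896
Step 2 — 0.5 * rho * V^2 = 0.5 * 1025 * 11.2896 = 5785.92
Step 3 — Rf = 5785.92 * 3332 * 0.00231 ≈ 44534 N (5 s.f.)

44534 N


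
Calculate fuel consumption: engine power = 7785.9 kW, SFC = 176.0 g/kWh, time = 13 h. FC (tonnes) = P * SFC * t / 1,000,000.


Formula: FC (tonnes) = P * SFC * t / 1,000,000
Step 1 — P * SFC * t = 7785.9 * 176.0 * 13 = 17814139.2 g
Step 2 — FC (tonnes) = 17814139.2 / 1,000,000 ≈ 17.814 tonnes (5 s.f.)

17.814 tonnes


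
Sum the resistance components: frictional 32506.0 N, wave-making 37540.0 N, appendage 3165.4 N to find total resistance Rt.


Formula: Rt = Rf + Rw + Ra
Substituting: Rt = 32506.0 + 37540.0 + 3165.4
Result: Rt = 73211.4 N

73211.4 N


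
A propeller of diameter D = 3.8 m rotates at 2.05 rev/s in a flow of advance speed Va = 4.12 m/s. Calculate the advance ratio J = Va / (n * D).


Formula: J = Va / (n * D)
Step 1 — n * D = 2.05 * 3.8 = 7.79
Step 2 — J = 4.12 / 7.79 ≈ 0.52888 (5 s.f.)

0.52888


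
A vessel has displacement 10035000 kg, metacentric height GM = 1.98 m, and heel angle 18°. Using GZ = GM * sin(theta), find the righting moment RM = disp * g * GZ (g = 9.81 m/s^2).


Formula: GZ = GM * sin(theta); RM = disp * g * GZ
Step 1 — GZ = 1.98 * sin(18°) = 1.98 * 0.309017 = 0.611854 m
Step 2 — RM = 10035000 * 9.81 * 0.611854 ≈ 60233000 N·m (5 s.f.)

60233000 N·m


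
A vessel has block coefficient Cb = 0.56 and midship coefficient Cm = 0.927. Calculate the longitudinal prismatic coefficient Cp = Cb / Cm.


Formula: Cp = Cb / Cm
Substituting: Cp = 0.56 / 0.927
Result: Cp ≈ 0.60410 (5 s.f.)

0.60410


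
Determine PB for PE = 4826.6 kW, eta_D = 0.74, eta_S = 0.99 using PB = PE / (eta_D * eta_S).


Formula: PB = PE / (eta_D * eta_S)
Step 1 — combined efficiency = eta_D * eta_S = 0.74 * 0.99 = 0.7326
Step 2 — PB = 4826.6 / 0.7326 ≈ 6588.3 kW (5 s.f.)

6588.3 kW


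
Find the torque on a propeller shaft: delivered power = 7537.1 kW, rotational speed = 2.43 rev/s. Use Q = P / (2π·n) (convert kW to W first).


Formula: Q = P_W / (2 * pi * n)
Step 1 — P_W = 7537.1 kW * 1000 = 7537100.0 W
Step 2 — 2 * pi * n = 2 * pi * 2.43 = 15.26814
Step 3 — Q = 7537100.0 / 15.26814 ≈ 493650 N·m (5 s.f.)

493650 N·m


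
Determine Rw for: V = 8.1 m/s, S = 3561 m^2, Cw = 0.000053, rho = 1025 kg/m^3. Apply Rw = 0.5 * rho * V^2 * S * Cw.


Formula: Rw = 0.5 * rho * V^2 * S * Cw
Step 1 — V^2 = 8.1^2 = 65.61
Step 2 — 0.5 * rho * V^2 = 0.5 * 1025 * 65.61 = 33625.125
Step 3 — Rw = 33625.125 * 3561 * 0.000053 ≈ 6346.2 N (5 s.f.)

6346.2 N
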